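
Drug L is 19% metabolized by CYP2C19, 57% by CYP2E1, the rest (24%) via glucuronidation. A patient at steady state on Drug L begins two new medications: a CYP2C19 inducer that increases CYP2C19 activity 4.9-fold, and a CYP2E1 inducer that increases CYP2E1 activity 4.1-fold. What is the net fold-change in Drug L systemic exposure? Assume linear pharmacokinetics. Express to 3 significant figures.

0.285

The CYP2C19 pathway (19% of clearance) rises to 4.9× activity: 0.19 × 4.9 = 0.931.
The CYP2E1 pathway (57% of clearance) rises to 4.1× activity: 0.57 × 4.1 = 2.337.
Non-CYP routes (24%) are unchanged.
CL_new/CL_old = 0.931 + 2.337 + 0.24 = 3.508.
Because systemic exposure varies inversely with clearance, the combined effect is 1 / 3.508 = 0.285.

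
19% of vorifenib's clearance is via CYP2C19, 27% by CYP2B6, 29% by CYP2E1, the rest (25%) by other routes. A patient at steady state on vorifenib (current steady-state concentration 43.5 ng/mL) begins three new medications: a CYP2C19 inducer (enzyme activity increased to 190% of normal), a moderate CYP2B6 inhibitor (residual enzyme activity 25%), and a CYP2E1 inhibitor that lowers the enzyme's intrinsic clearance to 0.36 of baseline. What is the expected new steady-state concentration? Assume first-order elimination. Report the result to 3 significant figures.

55.6 ng/mL

The CYP2C19 pathway (19% of clearance) is boosted to 1.9× activity: 0.19 × 1.9 = 0.361.
The CYP2B6 pathway (27% of clearance) drops to 0.25× activity: 0.27 × 0.25 = 0.0675.
The CYP2E1 pathway (29% of clearance) drops to 0.36× activity: 0.29 × 0.36 = 0.1044.
The remaining 25% of clearance is unaffected.
New clearance relative to baseline: 0.361 + 0.0675 + 0.1044 + 0.25 = 0.7829.
Steady-state concentration ∝ 1/CL: new value = 43.5 / 0.7829 = 55.6 ng/mL.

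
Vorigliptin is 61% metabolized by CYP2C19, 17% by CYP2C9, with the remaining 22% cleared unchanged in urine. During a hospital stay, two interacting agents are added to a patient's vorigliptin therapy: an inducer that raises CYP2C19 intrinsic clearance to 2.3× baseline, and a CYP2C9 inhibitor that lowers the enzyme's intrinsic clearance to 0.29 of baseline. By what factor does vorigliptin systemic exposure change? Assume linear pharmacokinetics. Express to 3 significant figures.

0.598

CYP2C19: 0.61 × 2.3 = 1.403
CYP2C9: 0.17 × 0.29 = 0.0493
Other: 0.22 (unchanged)
Relative clearance = 1.403 + 0.0493 + 0.22 = 1.6723.
Net systemic exposure ratio = 1 / 1.6723 = 0.598.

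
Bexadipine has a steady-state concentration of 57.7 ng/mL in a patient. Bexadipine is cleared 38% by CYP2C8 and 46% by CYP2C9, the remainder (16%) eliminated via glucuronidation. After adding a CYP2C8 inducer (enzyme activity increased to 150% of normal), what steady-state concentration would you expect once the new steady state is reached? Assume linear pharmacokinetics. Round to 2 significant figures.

48 ng/mL

The CYP2C8 pathway (38% of clearance) increases to 1.5× activity: 0.38 × 1.5 = 0.57.
CYP2C9 (46%) and the residual 16% are unaffected.
New clearance relative to baseline: 0.57 + 0.46 + 0.16 = 1.19.
New steady-state concentration = baseline ÷ relative clearance = 57.7 / 1.19 = 48 ng/mL.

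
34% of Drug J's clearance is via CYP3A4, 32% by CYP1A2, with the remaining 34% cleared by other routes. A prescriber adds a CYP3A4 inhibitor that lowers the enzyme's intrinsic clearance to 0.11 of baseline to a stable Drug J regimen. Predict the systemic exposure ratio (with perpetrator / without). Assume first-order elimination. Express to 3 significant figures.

The CYP3A4 pathway (34% of clearance) is reduced to 0.11× activity: 0.34 × 0.11 = 0.0374.
CYP1A2 (32%) and the residual 34% are unaffected.
Relative clearance = 0.0374 + 0.32 + 0.34 = 0.6974.
Systemic exposure ratio = CL_old/CL_new = 1 / 0.6974 = 1.43.

1.43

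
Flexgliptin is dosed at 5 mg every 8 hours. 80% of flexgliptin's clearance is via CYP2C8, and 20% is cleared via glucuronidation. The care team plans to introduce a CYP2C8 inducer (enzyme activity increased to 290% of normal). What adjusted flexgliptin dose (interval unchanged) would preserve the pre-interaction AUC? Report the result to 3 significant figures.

CYP2C8: 0.8 × 2.9 = 2.32
Other: 0.2 (unchanged)
Relative clearance = 2.32 + 0.2 = 2.52.
To maintain the same steady-state level, dose must scale with clearance: new dose = 5 × 2.52 = 12.6 mg.

12.6 mg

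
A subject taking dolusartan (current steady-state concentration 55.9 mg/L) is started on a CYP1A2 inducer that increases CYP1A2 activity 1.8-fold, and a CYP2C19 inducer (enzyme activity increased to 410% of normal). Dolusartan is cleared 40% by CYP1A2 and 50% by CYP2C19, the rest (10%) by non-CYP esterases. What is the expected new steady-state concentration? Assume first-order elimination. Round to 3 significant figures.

19.5 mg/L

CYP1A2: 0.4 × 1.8 = 0.72
CYP2C19: 0.5 × 4.1 = 2.05
Other: 0.1 (unchanged)
New clearance relative to baseline: 0.72 + 2.05 + 0.1 = 2.87.
Steady-state concentration ∝ 1/CL: new value = 55.9 / 2.87 = 19.5 mg/L.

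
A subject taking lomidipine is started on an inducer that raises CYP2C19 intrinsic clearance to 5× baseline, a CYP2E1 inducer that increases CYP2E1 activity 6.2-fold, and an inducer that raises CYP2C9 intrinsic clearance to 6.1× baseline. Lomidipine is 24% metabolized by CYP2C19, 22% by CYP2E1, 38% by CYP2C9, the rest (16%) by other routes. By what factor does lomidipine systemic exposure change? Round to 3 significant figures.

0.198

CYP2C19: 0.24 × 5 = 1.2
CYP2E1: 0.22 × 6.2 = 1.364
CYP2C9: 0.38 × 6.1 = 2.318
Other: 0.16 (unchanged)
New clearance relative to baseline: 1.2 + 1.364 + 2.318 + 0.16 = 5.042.
Because systemic exposure varies inversely with clearance, the combined effect is 1 / 5.042 = 0.198.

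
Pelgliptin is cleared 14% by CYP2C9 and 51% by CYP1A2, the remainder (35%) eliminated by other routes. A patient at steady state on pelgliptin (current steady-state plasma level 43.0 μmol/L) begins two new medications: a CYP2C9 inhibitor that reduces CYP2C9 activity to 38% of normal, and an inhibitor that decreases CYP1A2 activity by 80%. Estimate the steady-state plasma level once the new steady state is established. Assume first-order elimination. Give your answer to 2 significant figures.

85 μmol/L

CYP2C9: 0.14 × 0.38 = 0.0532
CYP1A2: 0.51 × 0.2 = 0.102
Other: 0.35 (unchanged)
CL_new/CL_old = 0.0532 + 0.102 + 0.35 = 0.5052.
Steady-state plasma level ∝ 1/CL: new value = 43.0 / 0.5052 = 85 μmol/L.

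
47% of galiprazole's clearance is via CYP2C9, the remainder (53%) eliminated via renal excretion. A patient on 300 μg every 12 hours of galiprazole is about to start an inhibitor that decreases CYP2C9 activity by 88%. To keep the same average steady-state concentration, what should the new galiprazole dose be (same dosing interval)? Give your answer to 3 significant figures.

176 μg

The CYP2C9 pathway (47% of clearance) is reduced to 0.12× activity: 0.47 × 0.12 = 0.0564.
The remaining 53% of clearance is unaffected.
Relative clearance = 0.0564 + 0.53 = 0.5864.
Css,avg = (dose rate)/CL, so holding Css fixed requires dose ∝ CL: 300 × 0.5864 = 176 μg.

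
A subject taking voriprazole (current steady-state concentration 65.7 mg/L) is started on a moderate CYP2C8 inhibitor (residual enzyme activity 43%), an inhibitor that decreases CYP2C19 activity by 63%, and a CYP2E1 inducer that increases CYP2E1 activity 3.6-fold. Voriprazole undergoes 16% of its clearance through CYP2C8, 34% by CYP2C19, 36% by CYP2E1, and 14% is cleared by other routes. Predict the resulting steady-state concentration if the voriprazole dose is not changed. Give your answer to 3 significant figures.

The CYP2C8 pathway (16% of clearance) drops to 0.43× activity: 0.16 × 0.43 = 0.0688.
The CYP2C19 pathway (34% of clearance) falls to 0.37× activity: 0.34 × 0.37 = 0.1258.
The CYP2E1 pathway (36% of clearance) rises to 3.6× activity: 0.36 × 3.6 = 1.296.
Non-CYP routes (14%) are unchanged.
New clearance relative to baseline: 0.0688 + 0.1258 + 1.296 + 0.14 = 1.6306.
Steady-state concentration ∝ 1/CL: new value = 65.7 / 1.6306 = 40.3 mg/L.

40.3 mg/L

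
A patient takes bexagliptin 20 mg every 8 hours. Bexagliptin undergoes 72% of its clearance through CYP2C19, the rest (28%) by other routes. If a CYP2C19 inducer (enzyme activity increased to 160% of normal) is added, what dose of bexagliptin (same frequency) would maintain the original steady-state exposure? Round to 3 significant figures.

28.6 mg

The CYP2C19 pathway (72% of clearance) increases to 1.6× activity: 0.72 × 1.6 = 1.152.
Non-CYP routes (28%) are unchanged.
New clearance relative to baseline: 1.152 + 0.28 = 1.432.
To maintain the same steady-state level, dose must scale with clearance: new dose = 20 × 1.432 = 28.6 mg.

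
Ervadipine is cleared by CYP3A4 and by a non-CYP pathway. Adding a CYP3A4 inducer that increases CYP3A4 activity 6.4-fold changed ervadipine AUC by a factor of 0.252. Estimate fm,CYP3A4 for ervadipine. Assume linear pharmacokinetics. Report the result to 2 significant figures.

0.55

Call the CYP3A4 fraction fm. After the interaction, CL_new/CL_old = fm × 6.4 + (1 − fm).
AUC ratio = 1 / (new CL fraction), so new CL fraction = 1 / 0.252 = 3.968.
fm × 6.4 + 1 − fm = 3.968  ⇒  fm × (6.4 − 1) = 2.968  ⇒  fm = 0.55.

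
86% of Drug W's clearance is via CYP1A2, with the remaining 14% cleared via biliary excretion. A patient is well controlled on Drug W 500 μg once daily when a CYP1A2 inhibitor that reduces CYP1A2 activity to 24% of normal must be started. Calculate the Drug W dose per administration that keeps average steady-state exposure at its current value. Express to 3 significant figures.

173 μg

CYP1A2: 0.86 × 0.24 = 0.2064
Other: 0.14 (unchanged)
CL_new/CL_old = 0.2064 + 0.14 = 0.3464.
To maintain the same steady-state level, dose must scale with clearance: new dose = 500 × 0.3464 = 173 μg.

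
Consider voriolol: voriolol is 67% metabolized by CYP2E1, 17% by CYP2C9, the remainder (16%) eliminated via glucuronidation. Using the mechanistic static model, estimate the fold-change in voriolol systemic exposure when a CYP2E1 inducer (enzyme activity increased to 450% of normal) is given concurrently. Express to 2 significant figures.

The CYP2E1 pathway (67% of clearance) is boosted to 4.5× activity: 0.67 × 4.5 = 3.015.
CYP2C9 (17%) and the residual 16% are unaffected.
New clearance relative to baseline: 3.015 + 0.17 + 0.16 = 3.345.
Systemic exposure is inversely proportional to clearance, so the fold-change is 1 / 3.345 = 0.30.

0.30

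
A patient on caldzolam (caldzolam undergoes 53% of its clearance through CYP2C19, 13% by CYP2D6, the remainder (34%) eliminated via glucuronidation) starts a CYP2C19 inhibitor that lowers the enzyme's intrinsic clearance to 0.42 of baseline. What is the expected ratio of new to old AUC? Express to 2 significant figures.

The CYP2C19 pathway (53% of clearance) is reduced to 0.42× activity: 0.53 × 0.42 = 0.2226.
CYP2D6 (13%) and the residual 34% are unaffected.
CL_new/CL_old = 0.2226 + 0.13 + 0.34 = 0.6926.
AUC is inversely proportional to clearance, so the fold-change is 1 / 0.6926 = 1.4.

1.4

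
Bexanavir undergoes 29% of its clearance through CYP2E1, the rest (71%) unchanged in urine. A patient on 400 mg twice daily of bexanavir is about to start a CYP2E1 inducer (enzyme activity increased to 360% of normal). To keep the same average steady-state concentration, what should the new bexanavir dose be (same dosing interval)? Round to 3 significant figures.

702 mg

The CYP2E1 pathway (29% of clearance) increases to 3.6× activity: 0.29 × 3.6 = 1.044.
The remaining 71% of clearance is unaffected.
New clearance relative to baseline: 1.044 + 0.71 = 1.754.
To maintain the same steady-state level, dose must scale with clearance: new dose = 400 × 1.754 = 702 mg.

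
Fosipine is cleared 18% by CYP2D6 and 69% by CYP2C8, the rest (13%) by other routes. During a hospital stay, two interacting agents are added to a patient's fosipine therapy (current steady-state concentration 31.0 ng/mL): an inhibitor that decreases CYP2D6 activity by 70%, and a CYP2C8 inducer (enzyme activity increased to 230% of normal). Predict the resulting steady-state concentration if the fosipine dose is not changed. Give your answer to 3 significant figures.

The CYP2D6 pathway (18% of clearance) drops to 0.3× activity: 0.18 × 0.3 = 0.054.
The CYP2C8 pathway (69% of clearance) increases to 2.3× activity: 0.69 × 2.3 = 1.587.
Non-CYP routes (13%) are unchanged.
New clearance relative to baseline: 0.054 + 1.587 + 0.13 = 1.771.
New steady-state concentration = 31.0 / 1.771 = 17.5 ng/mL (concentration scales inversely with clearance).

17.5 ng/mL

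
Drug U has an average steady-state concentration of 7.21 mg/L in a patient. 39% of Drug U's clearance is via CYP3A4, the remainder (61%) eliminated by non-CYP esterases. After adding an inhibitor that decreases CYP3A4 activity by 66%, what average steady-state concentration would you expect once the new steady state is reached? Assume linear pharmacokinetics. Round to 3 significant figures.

The CYP3A4 pathway (39% of clearance) is reduced to 0.34× activity: 0.39 × 0.34 = 0.1326.
Non-CYP routes (61%) are unchanged.
CL_new/CL_old = 0.1326 + 0.61 = 0.7426.
Average steady-state concentration ∝ 1/CL, so new value = 7.21 / 0.7426 = 9.71 mg/L.

9.71 mg/L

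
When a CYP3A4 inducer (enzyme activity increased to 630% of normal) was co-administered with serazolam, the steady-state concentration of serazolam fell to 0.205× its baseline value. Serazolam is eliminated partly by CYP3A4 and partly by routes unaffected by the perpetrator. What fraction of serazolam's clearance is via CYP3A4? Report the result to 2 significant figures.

0.73

CL'/CL = 1 / 0.205 = 4.878
6.3·fm + (1 − fm) = 4.878
fm = (4.878 − 1) / (6.3 − 1) = 0.73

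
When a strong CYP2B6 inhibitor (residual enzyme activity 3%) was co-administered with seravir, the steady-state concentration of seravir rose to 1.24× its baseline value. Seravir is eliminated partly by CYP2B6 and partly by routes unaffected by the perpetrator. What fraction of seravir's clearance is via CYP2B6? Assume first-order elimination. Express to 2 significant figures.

Let x = fm,CYP2B6. Because steady-state concentration ∝ 1/CL, relative clearance fell to 1/1.24 = 0.8065.
Setting x·0.03 + (1 − x) = 0.8065 and solving: x = (0.8065 − 1)/(0.03 − 1) = 0.20.

0.20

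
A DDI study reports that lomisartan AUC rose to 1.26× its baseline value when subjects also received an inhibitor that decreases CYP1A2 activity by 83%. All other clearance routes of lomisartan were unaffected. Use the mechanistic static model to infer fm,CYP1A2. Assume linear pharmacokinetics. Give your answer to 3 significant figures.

Write x for the fraction cleared via CYP1A2. The observed AUC change means clearance fell to 1/1.26 = 0.7937 of baseline.
Only the CYP1A2 route changed, so 0.7937 = x·0.17 + (1 − x), giving x = 0.249.

0.249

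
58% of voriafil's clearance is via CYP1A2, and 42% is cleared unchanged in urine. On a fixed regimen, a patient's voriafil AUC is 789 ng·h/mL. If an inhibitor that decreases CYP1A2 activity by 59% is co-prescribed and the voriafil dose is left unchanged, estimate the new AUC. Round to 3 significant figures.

The CYP1A2 pathway (58% of clearance) falls to 0.41× activity: 0.58 × 0.41 = 0.2378.
Non-CYP routes (42%) are unchanged.
Relative clearance = 0.2378 + 0.42 = 0.6578.
New AUC = baseline ÷ relative clearance = 789 / 0.6578 = 1.20 × 10³ ng·h/mL.

1.20 × 10³ ng·h/mL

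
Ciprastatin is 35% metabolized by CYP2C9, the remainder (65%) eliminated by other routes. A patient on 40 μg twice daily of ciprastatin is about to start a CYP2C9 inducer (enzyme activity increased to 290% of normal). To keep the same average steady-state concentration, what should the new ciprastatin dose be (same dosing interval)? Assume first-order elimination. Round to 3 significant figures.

The CYP2C9 pathway (35% of clearance) rises to 2.9× activity: 0.35 × 2.9 = 1.015.
Non-CYP routes (65%) are unchanged.
Relative clearance = 1.015 + 0.65 = 1.665.
To maintain the same steady-state level, dose must scale with clearance: new dose = 40 × 1.665 = 66.6 μg.

66.6 μg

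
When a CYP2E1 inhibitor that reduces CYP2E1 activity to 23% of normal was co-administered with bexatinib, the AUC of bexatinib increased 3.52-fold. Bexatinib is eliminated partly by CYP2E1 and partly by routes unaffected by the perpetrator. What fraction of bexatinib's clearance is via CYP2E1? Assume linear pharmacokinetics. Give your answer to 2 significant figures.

Let fm be the CYP2E1 fraction. New clearance relative to baseline = fm × 0.23 + (1 − fm).
AUC ratio = 1 / (new CL fraction), so new CL fraction = 1 / 3.52 = 0.2841.
fm × 0.23 + 1 − fm = 0.2841  ⇒  fm × (0.23 − 1) = −0.7159  ⇒  fm = 0.93.

0.93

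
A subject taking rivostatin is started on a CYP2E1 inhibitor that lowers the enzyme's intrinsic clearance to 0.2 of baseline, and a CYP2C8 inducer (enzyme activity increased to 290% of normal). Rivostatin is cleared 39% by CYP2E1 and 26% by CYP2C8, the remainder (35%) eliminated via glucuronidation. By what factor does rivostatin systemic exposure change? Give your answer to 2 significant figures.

0.85

The CYP2E1 pathway (39% of clearance) is reduced to 0.2× activity: 0.39 × 0.2 = 0.078.
The CYP2C8 pathway (26% of clearance) rises to 2.9× activity: 0.26 × 2.9 = 0.754.
The remaining 35% of clearance is unaffected.
New clearance relative to baseline: 0.078 + 0.754 + 0.35 = 1.182.
Systemic exposure ∝ 1/CL: fold-change = 1 / 1.182 = 0.85.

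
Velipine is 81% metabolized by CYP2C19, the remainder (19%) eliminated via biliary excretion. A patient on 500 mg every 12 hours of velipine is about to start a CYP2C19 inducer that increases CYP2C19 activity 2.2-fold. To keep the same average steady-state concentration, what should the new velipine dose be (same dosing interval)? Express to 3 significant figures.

986 mg

The CYP2C19 pathway (81% of clearance) increases to 2.2× activity: 0.81 × 2.2 = 1.782.
The remaining 19% of clearance is unaffected.
New clearance relative to baseline: 1.782 + 0.19 = 1.972.
Exposure is unchanged when dose changes in proportion to clearance. New dose = 500 mg × 1.972 = 986 mg.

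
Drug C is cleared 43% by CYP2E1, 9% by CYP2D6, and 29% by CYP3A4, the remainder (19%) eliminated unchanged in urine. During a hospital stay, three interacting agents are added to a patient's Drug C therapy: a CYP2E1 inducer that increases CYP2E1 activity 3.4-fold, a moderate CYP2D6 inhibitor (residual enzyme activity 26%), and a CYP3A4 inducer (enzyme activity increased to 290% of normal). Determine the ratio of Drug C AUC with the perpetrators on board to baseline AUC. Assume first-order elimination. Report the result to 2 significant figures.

0.40

The CYP2E1 pathway (43% of clearance) rises to 3.4× activity: 0.43 × 3.4 = 1.462.
The CYP2D6 pathway (9% of clearance) drops to 0.26× activity: 0.09 × 0.26 = 0.0234.
The CYP3A4 pathway (29% of clearance) increases to 2.9× activity: 0.29 × 2.9 = 0.841.
The remaining 19% of clearance is unaffected.
Relative clearance = 1.462 + 0.0234 + 0.841 + 0.19 = 2.5164.
AUC ∝ 1/CL: fold-change = 1 / 2.5164 = 0.40.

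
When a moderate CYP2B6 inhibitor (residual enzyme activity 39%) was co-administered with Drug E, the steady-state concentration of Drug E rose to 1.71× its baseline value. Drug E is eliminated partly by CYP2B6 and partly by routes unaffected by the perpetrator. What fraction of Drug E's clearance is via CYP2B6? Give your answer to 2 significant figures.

0.68

CL'/CL = 1 / 1.71 = 0.5848
0.39·fm + (1 − fm) = 0.5848
fm = (0.5848 − 1) / (0.39 − 1) = 0.68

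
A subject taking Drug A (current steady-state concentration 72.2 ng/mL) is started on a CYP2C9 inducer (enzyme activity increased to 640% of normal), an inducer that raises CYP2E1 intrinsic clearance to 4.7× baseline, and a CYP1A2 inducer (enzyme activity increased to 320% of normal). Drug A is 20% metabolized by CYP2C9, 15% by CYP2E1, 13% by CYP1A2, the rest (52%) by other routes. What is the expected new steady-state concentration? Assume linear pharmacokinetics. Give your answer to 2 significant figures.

CYP2C9: 0.2 × 6.4 = 1.28
CYP2E1: 0.15 × 4.7 = 0.705
CYP1A2: 0.13 × 3.2 = 0.416
Other: 0.52 (unchanged)
New clearance relative to baseline: 1.28 + 0.705 + 0.416 + 0.52 = 2.921.
New steady-state concentration = 72.2 / 2.921 = 25 ng/mL (concentration scales inversely with clearance).

25 ng/mL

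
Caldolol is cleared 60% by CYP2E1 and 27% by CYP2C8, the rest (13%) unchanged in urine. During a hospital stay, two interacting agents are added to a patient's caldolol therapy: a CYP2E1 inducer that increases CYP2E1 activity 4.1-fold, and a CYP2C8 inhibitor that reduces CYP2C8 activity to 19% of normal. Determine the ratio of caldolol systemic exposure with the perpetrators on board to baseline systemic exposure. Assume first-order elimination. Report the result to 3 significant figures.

The CYP2E1 pathway (60% of clearance) rises to 4.1× activity: 0.6 × 4.1 = 2.46.
The CYP2C8 pathway (27% of clearance) drops to 0.19× activity: 0.27 × 0.19 = 0.0513.
Non-CYP routes (13%) are unchanged.
CL_new/CL_old = 2.46 + 0.0513 + 0.13 = 2.6413.
Because systemic exposure varies inversely with clearance, the combined effect is 1 / 2.6413 = 0.379.

0.379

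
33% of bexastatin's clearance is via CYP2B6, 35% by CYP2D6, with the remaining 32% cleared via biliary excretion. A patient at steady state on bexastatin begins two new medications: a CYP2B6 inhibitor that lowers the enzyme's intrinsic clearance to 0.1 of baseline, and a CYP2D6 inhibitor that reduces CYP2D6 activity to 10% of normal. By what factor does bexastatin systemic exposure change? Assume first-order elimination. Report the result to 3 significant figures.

2.58

The CYP2B6 pathway (33% of clearance) is reduced to 0.1× activity: 0.33 × 0.1 = 0.033.
The CYP2D6 pathway (35% of clearance) falls to 0.1× activity: 0.35 × 0.1 = 0.035.
Non-CYP routes (32%) are unchanged.
CL_new/CL_old = 0.033 + 0.035 + 0.32 = 0.388.
Net systemic exposure ratio = 1 / 0.388 = 2.58.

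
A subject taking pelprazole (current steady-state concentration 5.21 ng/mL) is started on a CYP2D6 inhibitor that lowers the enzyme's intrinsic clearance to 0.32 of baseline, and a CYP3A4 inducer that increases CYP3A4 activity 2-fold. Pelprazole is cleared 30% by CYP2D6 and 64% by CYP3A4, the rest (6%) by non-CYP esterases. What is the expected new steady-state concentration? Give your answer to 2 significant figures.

CYP2D6: 0.3 × 0.32 = 0.096
CYP3A4: 0.64 × 2 = 1.28
Other: 0.06 (unchanged)
New clearance relative to baseline: 0.096 + 1.28 + 0.06 = 1.436.
Dividing the baseline by the relative clearance: 5.21 / 1.436 = 3.6 ng/mL.

3.6 ng/mL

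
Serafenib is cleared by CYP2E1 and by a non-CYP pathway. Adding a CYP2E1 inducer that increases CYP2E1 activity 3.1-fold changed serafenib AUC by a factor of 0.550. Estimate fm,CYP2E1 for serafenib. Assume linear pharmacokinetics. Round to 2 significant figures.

0.39

Let fm be the CYP2E1 fraction. New clearance relative to baseline = fm × 3.1 + (1 − fm).
AUC ratio = 1 / (new CL fraction), so new CL fraction = 1 / 0.550 = 1.818.
fm × 3.1 + 1 − fm = 1.818  ⇒  fm × (3.1 − 1) = 0.8182  ⇒  fm = 0.39.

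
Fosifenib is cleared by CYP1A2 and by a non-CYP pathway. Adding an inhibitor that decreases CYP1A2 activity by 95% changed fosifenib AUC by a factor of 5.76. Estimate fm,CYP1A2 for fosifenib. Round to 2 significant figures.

0.87

Let x = fm,CYP1A2. Because AUC ∝ 1/CL, relative clearance fell to 1/5.76 = 0.1736.
Only the CYP1A2 route changed, so 0.1736 = x·0.05 + (1 − x), giving x = 0.87.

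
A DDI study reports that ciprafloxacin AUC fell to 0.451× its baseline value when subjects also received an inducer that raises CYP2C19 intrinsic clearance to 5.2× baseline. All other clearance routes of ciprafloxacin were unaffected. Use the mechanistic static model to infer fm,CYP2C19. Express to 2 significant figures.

Let fm be the CYP2C19 fraction. New clearance relative to baseline = fm × 5.2 + (1 − fm).
AUC ratio = 1 / (new CL fraction), so new CL fraction = 1 / 0.451 = 2.217.
fm × 5.2 + 1 − fm = 2.217  ⇒  fm × (5.2 − 1) = 1.217  ⇒  fm = 0.29.

0.29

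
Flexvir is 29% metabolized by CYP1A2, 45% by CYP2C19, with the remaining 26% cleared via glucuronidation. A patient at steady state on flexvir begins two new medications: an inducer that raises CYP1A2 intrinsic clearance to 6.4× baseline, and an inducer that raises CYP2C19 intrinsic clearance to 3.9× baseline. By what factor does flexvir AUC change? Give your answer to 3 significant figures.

0.258

The CYP1A2 pathway (29% of clearance) increases to 6.4× activity: 0.29 × 6.4 = 1.856.
The CYP2C19 pathway (45% of clearance) is boosted to 3.9× activity: 0.45 × 3.9 = 1.755.
The remaining 26% of clearance is unaffected.
CL_new/CL_old = 1.856 + 1.755 + 0.26 = 3.871.
Net AUC ratio = 1 / 3.871 = 0.258.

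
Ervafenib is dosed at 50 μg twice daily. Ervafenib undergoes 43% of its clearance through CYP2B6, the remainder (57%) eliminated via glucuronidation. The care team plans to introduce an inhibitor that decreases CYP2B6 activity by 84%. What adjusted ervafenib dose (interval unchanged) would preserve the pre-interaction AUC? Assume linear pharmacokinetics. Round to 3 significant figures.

CYP2B6: 0.43 × 0.16 = 0.0688
Other: 0.57 (unchanged)
Relative clearance = 0.0688 + 0.57 = 0.6388.
Css,avg = (dose rate)/CL, so holding Css fixed requires dose ∝ CL: 50 × 0.6388 = 31.9 μg.

31.9 μg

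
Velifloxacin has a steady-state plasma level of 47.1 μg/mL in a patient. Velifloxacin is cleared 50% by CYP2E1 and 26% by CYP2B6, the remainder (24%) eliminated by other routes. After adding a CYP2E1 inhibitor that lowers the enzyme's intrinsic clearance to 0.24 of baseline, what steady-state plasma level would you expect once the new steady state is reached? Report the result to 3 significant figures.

CYP2E1: 0.5 × 0.24 = 0.12
CYP2B6: 0.26 (unchanged)
Other: 0.24 (unchanged)
Relative clearance = 0.12 + 0.26 + 0.24 = 0.62.
Steady-state plasma level ∝ 1/CL, so new value = 47.1 / 0.62 = 76.0 μg/mL.

76.0 μg/mL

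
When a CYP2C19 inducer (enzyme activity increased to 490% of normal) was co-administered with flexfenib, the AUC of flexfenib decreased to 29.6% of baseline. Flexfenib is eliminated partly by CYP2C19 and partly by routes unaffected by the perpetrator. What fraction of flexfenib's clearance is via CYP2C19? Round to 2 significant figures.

0.61

Call the CYP2C19 fraction fm. After the interaction, CL_new/CL_old = fm × 4.9 + (1 − fm).
AUC ratio = 1 / (new CL fraction), so new CL fraction = 1 / 0.296 = 3.378.
fm × 4.9 + 1 − fm = 3.378  ⇒  fm × (4.9 − 1) = 2.378  ⇒  fm = 0.61.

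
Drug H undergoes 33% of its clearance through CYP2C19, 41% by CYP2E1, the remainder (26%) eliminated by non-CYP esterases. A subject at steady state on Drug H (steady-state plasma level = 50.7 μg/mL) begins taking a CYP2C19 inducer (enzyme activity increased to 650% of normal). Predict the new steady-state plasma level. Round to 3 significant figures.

The CYP2C19 pathway (33% of clearance) rises to 6.5× activity: 0.33 × 6.5 = 2.145.
CYP2E1 (41%) and the residual 26% are unaffected.
Relative clearance = 2.145 + 0.41 + 0.26 = 2.815.
New steady-state plasma level = baseline ÷ relative clearance = 50.7 / 2.815 = 18.0 μg/mL.

18.0 μg/mL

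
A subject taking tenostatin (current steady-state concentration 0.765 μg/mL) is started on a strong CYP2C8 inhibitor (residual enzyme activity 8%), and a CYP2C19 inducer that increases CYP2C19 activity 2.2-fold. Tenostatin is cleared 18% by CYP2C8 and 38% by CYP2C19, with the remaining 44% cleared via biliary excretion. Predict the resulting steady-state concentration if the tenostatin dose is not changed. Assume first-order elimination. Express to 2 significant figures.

CYP2C8: 0.18 × 0.08 = 0.0144
CYP2C19: 0.38 × 2.2 = 0.836
Other: 0.44 (unchanged)
Relative clearance = 0.0144 + 0.836 + 0.44 = 1.2904.
Dividing the baseline by the relative clearance: 0.765 / 1.2904 = 0.59 μg/mL.

0.59 μg/mL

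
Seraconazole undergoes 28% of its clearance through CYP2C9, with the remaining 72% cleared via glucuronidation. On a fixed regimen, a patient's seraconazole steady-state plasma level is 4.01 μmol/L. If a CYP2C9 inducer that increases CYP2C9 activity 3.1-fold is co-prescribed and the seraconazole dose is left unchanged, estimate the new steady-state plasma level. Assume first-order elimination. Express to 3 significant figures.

The CYP2C9 pathway (28% of clearance) increases to 3.1× activity: 0.28 × 3.1 = 0.868.
Non-CYP routes (72%) are unchanged.
New clearance relative to baseline: 0.868 + 0.72 = 1.588.
With dosing unchanged, steady-state plasma level scales as 1/CL: 4.01 / 1.588 = 2.53 μmol/L.

2.53 μmol/L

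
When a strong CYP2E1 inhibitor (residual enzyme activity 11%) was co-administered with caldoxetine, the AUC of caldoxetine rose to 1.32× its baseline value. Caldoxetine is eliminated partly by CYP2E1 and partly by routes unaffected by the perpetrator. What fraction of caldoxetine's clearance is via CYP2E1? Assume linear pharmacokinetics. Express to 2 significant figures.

0.27

Write x for the fraction cleared via CYP2E1. The observed AUC change means clearance fell to 1/1.32 = 0.7576 of baseline.
Only the CYP2E1 route changed, so 0.7576 = x·0.11 + (1 − x), giving x = 0.27.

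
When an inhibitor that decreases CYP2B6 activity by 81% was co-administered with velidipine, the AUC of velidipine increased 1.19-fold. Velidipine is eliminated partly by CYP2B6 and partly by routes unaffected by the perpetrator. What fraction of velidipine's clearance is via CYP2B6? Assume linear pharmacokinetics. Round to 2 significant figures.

0.20

Let x = fm,CYP2B6. Because AUC ∝ 1/CL, relative clearance fell to 1/1.19 = 0.8403.
Only the CYP2B6 route changed, so 0.8403 = x·0.19 + (1 − x), giving x = 0.20.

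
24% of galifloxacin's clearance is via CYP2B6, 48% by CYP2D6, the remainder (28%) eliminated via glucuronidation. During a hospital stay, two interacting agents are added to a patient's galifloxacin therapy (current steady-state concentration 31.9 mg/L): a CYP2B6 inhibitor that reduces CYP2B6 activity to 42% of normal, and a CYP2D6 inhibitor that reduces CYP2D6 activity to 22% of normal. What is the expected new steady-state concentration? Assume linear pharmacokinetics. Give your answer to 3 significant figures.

The CYP2B6 pathway (24% of clearance) falls to 0.42× activity: 0.24 × 0.42 = 0.1008.
The CYP2D6 pathway (48% of clearance) falls to 0.22× activity: 0.48 × 0.22 = 0.1056.
Non-CYP routes (28%) are unchanged.
Relative clearance = 0.1008 + 0.1056 + 0.28 = 0.4864.
New steady-state concentration = 31.9 / 0.4864 = 65.6 mg/L (concentration scales inversely with clearance).

65.6 mg/L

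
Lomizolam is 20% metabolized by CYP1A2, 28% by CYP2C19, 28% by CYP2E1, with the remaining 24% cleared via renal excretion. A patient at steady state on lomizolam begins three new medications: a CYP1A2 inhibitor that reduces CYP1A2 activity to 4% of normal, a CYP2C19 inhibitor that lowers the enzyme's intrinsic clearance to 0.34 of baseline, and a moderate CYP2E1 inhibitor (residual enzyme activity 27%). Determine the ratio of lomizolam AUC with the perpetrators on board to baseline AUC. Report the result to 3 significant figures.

2.39

The CYP1A2 pathway (20% of clearance) is reduced to 0.04× activity: 0.2 × 0.04 = 0.008.
The CYP2C19 pathway (28% of clearance) drops to 0.34× activity: 0.28 × 0.34 = 0.0952.
The CYP2E1 pathway (28% of clearance) drops to 0.27× activity: 0.28 × 0.27 = 0.0756.
The remaining 24% of clearance is unaffected.
New clearance relative to baseline: 0.008 + 0.0952 + 0.0756 + 0.24 = 0.4188.
Net AUC ratio = 1 / 0.4188 = 2.39.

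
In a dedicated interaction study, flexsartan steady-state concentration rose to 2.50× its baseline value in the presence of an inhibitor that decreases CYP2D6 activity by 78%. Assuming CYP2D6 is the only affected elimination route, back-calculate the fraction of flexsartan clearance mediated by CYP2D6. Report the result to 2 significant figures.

Let fm be the CYP2D6 fraction. New clearance relative to baseline = fm × 0.22 + (1 − fm).
Steady-state concentration ratio = 1 / (new CL fraction), so new CL fraction = 1 / 2.50 = 0.4.
fm × 0.22 + 1 − fm = 0.4  ⇒  fm × (0.22 − 1) = −0.6  ⇒  fm = 0.77.

0.77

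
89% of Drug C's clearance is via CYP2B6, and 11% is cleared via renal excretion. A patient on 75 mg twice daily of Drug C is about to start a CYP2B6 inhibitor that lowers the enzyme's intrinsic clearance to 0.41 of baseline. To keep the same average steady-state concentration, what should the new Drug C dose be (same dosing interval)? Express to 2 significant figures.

36 mg

The CYP2B6 pathway (89% of clearance) is reduced to 0.41× activity: 0.89 × 0.41 = 0.3649.
Non-CYP routes (11%) are unchanged.
Relative clearance = 0.3649 + 0.11 = 0.4749.
Exposure is unchanged when dose changes in proportion to clearance. New dose = 75 mg × 0.4749 = 36 mg.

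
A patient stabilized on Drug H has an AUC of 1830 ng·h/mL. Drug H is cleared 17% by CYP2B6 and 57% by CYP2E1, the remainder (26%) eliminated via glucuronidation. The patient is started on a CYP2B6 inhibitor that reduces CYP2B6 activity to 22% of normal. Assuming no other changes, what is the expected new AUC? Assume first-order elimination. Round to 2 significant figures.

The CYP2B6 pathway (17% of clearance) drops to 0.22× activity: 0.17 × 0.22 = 0.0374.
CYP2E1 (57%) and the residual 26% are unaffected.
Relative clearance = 0.0374 + 0.57 + 0.26 = 0.8674.
With dosing unchanged, AUC scales as 1/CL: 1830 / 0.8674 = 2.1 × 10³ ng·h/mL.

2.1 × 10³ ng·h/mL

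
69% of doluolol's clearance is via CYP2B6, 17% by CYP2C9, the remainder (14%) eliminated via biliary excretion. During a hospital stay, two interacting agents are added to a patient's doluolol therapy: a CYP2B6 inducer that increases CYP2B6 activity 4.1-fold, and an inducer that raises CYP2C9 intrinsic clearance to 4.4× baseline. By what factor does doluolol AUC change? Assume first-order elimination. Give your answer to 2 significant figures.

0.27

The CYP2B6 pathway (69% of clearance) is boosted to 4.1× activity: 0.69 × 4.1 = 2.829.
The CYP2C9 pathway (17% of clearance) rises to 4.4× activity: 0.17 × 4.4 = 0.748.
Non-CYP routes (14%) are unchanged.
New clearance relative to baseline: 2.829 + 0.748 + 0.14 = 3.717.
Net AUC ratio = 1 / 3.717 = 0.27.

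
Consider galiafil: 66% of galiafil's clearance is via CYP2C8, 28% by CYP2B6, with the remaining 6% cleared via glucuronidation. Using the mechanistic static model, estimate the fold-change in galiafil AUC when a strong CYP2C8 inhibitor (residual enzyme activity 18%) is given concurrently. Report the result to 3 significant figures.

2.18

The CYP2C8 pathway (66% of clearance) falls to 0.18× activity: 0.66 × 0.18 = 0.1188.
CYP2B6 (28%) and the residual 6% are unaffected.
New clearance relative to baseline: 0.1188 + 0.28 + 0.06 = 0.4588.
AUC is inversely proportional to clearance, so the fold-change is 1 / 0.4588 = 2.18.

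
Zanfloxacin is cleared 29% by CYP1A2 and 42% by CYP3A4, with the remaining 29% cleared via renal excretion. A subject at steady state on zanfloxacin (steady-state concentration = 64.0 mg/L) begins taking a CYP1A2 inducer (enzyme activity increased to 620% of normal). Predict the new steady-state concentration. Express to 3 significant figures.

The CYP1A2 pathway (29% of clearance) is boosted to 6.2× activity: 0.29 × 6.2 = 1.798.
CYP3A4 (42%) and the residual 29% are unaffected.
Relative clearance = 1.798 + 0.42 + 0.29 = 2.508.
With dosing unchanged, steady-state concentration scales as 1/CL: 64.0 / 2.508 = 25.5 mg/L.

25.5 mg/L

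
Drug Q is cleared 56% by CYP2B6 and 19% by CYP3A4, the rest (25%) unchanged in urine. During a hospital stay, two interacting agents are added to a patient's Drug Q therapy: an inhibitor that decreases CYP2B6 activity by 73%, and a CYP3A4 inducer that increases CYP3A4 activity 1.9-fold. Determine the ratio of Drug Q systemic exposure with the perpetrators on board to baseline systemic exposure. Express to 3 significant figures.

CYP2B6: 0.56 × 0.27 = 0.1512
CYP3A4: 0.19 × 1.9 = 0.361
Other: 0.25 (unchanged)
New clearance relative to baseline: 0.1512 + 0.361 + 0.25 = 0.7622.
Net systemic exposure ratio = 1 / 0.7622 = 1.31.

1.31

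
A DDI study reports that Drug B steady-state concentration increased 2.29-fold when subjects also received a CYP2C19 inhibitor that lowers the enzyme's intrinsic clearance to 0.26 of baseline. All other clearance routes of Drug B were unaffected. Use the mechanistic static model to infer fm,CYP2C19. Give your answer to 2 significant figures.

Let fm be the CYP2C19 fraction. New clearance relative to baseline = fm × 0.26 + (1 − fm).
Steady-state concentration ratio = 1 / (new CL fraction), so new CL fraction = 1 / 2.29 = 0.4367.
fm × 0.26 + 1 − fm = 0.4367  ⇒  fm × (0.26 − 1) = −0.5633  ⇒  fm = 0.76.

0.76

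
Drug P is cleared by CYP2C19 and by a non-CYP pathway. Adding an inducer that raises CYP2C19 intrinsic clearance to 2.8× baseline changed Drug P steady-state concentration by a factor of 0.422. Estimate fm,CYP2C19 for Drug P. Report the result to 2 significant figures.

0.76

Let fm be the CYP2C19 fraction. New clearance relative to baseline = fm × 2.8 + (1 − fm).
Steady-state concentration ratio = 1 / (new CL fraction), so new CL fraction = 1 / 0.422 = 2.37.
fm × 2.8 + 1 − fm = 2.37  ⇒  fm × (2.8 − 1) = 1.37  ⇒  fm = 0.76.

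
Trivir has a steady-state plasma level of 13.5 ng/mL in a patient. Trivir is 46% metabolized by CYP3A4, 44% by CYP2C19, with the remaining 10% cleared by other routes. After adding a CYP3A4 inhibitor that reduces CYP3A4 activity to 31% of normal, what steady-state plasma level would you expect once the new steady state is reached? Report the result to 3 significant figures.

CYP3A4: 0.46 × 0.31 = 0.1426
CYP2C19: 0.44 (unchanged)
Other: 0.1 (unchanged)
CL_new/CL_old = 0.1426 + 0.44 + 0.1 = 0.6826.
With dosing unchanged, steady-state plasma level scales as 1/CL: 13.5 / 0.6826 = 19.8 ng/mL.

19.8 ng/mL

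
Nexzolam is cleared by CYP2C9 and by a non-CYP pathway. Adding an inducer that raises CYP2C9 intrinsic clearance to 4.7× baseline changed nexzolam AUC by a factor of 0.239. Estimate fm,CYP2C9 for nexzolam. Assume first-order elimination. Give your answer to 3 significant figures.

0.861

CL'/CL = 1 / 0.239 = 4.184
4.7·fm + (1 − fm) = 4.184
fm = (4.184 − 1) / (4.7 − 1) = 0.861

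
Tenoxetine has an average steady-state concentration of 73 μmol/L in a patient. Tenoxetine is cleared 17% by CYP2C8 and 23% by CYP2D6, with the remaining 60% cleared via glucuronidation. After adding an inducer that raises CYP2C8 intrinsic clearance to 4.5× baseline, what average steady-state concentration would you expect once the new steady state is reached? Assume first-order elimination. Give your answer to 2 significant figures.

The CYP2C8 pathway (17% of clearance) rises to 4.5× activity: 0.17 × 4.5 = 0.765.
CYP2D6 (23%) and the residual 60% are unaffected.
Relative clearance = 0.765 + 0.23 + 0.6 = 1.595.
New average steady-state concentration = baseline ÷ relative clearance = 73 / 1.595 = 46 μmol/L.

46 μmol/L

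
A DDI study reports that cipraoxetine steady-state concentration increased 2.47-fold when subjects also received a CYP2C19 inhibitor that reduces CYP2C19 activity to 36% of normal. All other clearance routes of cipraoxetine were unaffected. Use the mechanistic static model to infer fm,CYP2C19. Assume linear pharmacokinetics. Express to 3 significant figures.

Let fm be the CYP2C19 fraction. New clearance relative to baseline = fm × 0.36 + (1 − fm).
Steady-state concentration ratio = 1 / (new CL fraction), so new CL fraction = 1 / 2.47 = 0.4049.
fm × 0.36 + 1 − fm = 0.4049  ⇒  fm × (0.36 − 1) = −0.5951  ⇒  fm = 0.930.

0.930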